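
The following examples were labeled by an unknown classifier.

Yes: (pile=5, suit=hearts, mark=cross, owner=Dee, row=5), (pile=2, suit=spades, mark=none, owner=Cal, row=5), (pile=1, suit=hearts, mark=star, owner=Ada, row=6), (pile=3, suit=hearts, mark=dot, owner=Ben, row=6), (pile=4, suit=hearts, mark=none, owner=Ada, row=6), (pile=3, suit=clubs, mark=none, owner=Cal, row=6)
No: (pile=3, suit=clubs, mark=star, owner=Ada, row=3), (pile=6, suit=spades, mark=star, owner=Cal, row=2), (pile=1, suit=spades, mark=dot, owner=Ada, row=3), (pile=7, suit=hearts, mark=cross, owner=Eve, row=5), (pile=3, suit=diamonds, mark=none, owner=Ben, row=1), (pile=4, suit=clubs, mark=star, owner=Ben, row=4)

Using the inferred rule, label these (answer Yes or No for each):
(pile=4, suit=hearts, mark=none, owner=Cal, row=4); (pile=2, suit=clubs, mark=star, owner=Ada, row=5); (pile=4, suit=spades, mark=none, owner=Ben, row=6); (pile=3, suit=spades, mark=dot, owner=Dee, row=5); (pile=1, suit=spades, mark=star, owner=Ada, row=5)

No, Yes, Yes, Yes, Yes

A rule that fits every label: row ≥ 5 AND pile ≤ 5 — true of each 'Yes' example, false of each 'No' one.
(pile=4, suit=hearts, mark=none, owner=Cal, row=4): No (row = 4, pile = 4).
(pile=2, suit=clubs, mark=star, owner=Ada, row=5): Yes (row = 5, pile = 2).
(pile=4, suit=spades, mark=none, owner=Ben, row=6): Yes (row = 6, pile = 4).
(pile=3, suit=spades, mark=dot, owner=Dee, row=5): Yes (row = 5, pile = 3).
(pile=1, suit=spades, mark=star, owner=Ada, row=5): Yes (row = 5, pile = 1).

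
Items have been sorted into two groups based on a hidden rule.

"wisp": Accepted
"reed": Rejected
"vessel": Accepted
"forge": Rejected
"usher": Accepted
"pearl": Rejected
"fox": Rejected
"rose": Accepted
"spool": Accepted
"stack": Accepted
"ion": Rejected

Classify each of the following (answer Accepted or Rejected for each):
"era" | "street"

Rejected, Accepted

The common property of the 'Accepted' items is: contains 's'. No 'Rejected' item has it.
Rejected: "era", since no 's'. Accepted: "street", since has 's'.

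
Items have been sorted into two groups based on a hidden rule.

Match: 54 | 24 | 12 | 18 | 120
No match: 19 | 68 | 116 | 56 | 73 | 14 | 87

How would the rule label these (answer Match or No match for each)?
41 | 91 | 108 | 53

The classifier is using: multiple of 6.
41 → 41 = 6·6 + 5 → No match.
91 → 91 = 6·15 + 1 → No match.
108 → 108 = 6·18 → Match.
53 → 53 = 6·8 + 5 → No match.

No match, No match, Match, No match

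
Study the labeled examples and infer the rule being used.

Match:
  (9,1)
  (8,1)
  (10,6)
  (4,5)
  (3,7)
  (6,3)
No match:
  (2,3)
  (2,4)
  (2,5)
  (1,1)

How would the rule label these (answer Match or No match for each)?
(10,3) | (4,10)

Every 'Match' example satisfies: sum ≥ 9. None of the 'No match' examples do.
Match: (10,3), since 10+3 = 13.
Match: (4,10), since 4+10 = 14.

Match, Match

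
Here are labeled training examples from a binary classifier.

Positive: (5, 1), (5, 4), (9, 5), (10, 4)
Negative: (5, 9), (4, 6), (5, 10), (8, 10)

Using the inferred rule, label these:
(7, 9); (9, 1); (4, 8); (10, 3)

The distinguishing property — first > second — holds for all the 'Positive' cases and none of the 'Negative' cases.

Negative, Positive, Negative, Positive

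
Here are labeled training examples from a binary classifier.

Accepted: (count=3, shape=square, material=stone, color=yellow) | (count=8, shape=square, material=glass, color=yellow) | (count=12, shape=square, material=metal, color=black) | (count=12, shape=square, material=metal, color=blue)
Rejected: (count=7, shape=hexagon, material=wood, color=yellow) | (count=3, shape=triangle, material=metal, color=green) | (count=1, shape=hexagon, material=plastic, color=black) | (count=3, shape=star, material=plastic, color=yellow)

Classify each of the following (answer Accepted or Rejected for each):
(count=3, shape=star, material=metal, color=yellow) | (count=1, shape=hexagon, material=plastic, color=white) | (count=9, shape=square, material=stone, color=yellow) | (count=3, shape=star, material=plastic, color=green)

Rejected, Rejected, Accepted, Rejected

Comparing the two groups points to one rule — shape is square.
(count=3, shape=star, material=metal, color=yellow) — shape is star, hence Rejected. (count=1, shape=hexagon, material=plastic, color=white) — shape is hexagon, hence Rejected. (count=9, shape=square, material=stone, color=yellow) — shape is square, hence Accepted. (count=3, shape=star, material=plastic, color=green) — shape is star, hence Rejected.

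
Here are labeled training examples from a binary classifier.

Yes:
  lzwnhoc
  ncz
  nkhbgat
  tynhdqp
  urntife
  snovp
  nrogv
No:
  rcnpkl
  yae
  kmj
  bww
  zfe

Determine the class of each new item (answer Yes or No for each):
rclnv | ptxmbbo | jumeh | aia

Yes, No, No, No

Rule: odd length AND contains 'n'. This holds for each 'Yes' example and fails for each 'No' one.
rclnv → length 5, has 'n' → Yes. ptxmbbo → length 7, no 'n' → No. jumeh → length 5, no 'n' → No. aia → length 3, no 'n' → No.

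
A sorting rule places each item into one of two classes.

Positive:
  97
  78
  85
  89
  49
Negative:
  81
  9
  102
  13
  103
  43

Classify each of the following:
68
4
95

Positive, Negative, Positive

Every 'Positive' example satisfies: digit sum ≥ 10. None of the 'Negative' examples do.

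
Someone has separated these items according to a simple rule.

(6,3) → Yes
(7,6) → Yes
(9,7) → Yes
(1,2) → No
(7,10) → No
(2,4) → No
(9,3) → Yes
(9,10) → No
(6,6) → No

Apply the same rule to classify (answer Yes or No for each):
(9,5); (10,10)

Yes, No

The classifier is using: first > second.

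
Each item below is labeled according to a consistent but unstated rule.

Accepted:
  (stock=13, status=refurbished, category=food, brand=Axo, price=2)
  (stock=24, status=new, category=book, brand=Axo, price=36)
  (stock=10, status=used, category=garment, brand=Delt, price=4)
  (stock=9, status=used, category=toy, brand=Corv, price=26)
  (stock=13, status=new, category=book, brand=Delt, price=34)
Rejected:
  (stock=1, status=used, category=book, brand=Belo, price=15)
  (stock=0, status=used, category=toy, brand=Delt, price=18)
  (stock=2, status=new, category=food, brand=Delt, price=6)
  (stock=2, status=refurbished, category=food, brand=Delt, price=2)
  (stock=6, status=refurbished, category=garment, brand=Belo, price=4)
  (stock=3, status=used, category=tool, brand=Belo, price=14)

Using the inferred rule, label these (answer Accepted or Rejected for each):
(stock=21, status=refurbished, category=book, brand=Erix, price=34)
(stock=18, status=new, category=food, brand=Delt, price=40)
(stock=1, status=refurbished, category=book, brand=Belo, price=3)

The simplest hypothesis consistent with all the labels is: stock ≥ 9.
(stock=21, status=refurbished, category=book, brand=Erix, price=34): stock = 21, passes → Accepted.
(stock=18, status=new, category=food, brand=Delt, price=40): stock = 18, passes → Accepted.
(stock=1, status=refurbished, category=book, brand=Belo, price=3): stock = 1, fails this test → Rejected.

Accepted, Accepted, Rejected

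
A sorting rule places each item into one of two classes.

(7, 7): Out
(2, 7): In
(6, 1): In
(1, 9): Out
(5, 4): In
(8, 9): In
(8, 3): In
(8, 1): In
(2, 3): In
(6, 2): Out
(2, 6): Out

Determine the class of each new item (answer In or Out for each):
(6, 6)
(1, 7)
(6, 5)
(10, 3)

Out, Out, In, In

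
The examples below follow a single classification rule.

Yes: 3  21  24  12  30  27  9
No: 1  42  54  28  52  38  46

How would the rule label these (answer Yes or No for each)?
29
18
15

Every 'Yes' example satisfies: multiple of 3 AND at most 30. None of the 'No' examples do.
29 — 29 = 3·9 + 2, 29 ≤ 30, hence No. 18 — 18 = 3·6, 18 ≤ 30, hence Yes. 15 — 15 = 3·5, 15 ≤ 30, hence Yes.

No, Yes, Yes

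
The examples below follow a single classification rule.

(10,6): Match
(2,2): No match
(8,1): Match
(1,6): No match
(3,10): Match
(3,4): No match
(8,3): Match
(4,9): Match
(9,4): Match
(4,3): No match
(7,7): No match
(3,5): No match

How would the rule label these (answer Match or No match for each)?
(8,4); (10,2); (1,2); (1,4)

Rule: max ≥ 8. This holds for each 'Match' example and fails for each 'No match' one.
Match: (8,4), since max 8.
Match: (10,2), since max 10.
No match: (1,2), since max 2.
No match: (1,4), since max 4.

Match, Match, No match, No match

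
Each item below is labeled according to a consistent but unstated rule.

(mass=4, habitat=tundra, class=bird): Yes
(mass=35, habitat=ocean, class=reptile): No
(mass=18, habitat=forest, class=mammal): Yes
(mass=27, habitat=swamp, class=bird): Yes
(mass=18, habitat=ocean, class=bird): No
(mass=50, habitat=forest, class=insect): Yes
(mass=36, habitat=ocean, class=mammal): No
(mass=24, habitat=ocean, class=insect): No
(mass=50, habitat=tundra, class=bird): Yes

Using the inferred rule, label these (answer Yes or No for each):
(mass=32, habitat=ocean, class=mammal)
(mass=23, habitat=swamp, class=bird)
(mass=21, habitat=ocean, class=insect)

No, Yes, No

One predicate separates the groups cleanly: habitat is not ocean.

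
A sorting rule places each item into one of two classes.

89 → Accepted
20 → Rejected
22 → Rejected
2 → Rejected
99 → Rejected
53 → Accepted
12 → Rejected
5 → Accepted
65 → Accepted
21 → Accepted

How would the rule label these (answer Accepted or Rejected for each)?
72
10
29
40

Comparing the two groups points to one rule — ≡ 1 (mod 4).

Rejected, Rejected, Accepted, Rejected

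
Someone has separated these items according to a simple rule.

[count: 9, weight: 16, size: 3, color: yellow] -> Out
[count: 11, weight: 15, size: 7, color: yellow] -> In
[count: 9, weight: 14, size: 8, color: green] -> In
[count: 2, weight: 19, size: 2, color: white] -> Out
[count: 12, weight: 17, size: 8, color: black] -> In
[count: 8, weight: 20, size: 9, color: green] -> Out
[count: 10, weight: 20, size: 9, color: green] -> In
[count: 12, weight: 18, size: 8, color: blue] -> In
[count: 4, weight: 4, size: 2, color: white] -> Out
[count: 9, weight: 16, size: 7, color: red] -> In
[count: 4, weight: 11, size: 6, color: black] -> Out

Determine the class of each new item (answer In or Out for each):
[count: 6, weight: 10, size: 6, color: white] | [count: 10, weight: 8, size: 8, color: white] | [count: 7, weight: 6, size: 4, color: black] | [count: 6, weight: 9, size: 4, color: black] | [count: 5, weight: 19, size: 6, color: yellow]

The common property of the 'In' items is: count ≥ 9 AND size ≥ 6. No 'Out' item has it.
[count: 6, weight: 10, size: 6, color: white]: Out (count = 6, size = 6).
[count: 10, weight: 8, size: 8, color: white]: In (count = 10, size = 8).
[count: 7, weight: 6, size: 4, color: black]: Out (count = 7, size = 4).
[count: 6, weight: 9, size: 4, color: black]: Out (count = 6, size = 4).
[count: 5, weight: 19, size: 6, color: yellow]: Out (count = 5, size = 6).

Out, In, Out, Out, Out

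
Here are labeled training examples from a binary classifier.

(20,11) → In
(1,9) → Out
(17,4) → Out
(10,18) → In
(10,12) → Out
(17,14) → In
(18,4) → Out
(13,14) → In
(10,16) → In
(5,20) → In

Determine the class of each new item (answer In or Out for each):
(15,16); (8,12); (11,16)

The rule appears to be: sum ≥ 25.
(15,16): In (15+16 = 31). (8,12): Out (8+12 = 20). (11,16): In (11+16 = 27).

In, Out, In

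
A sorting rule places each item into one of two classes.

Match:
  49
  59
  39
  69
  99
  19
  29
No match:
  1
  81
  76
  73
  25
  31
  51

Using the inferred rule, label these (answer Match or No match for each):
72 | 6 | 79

The rule appears to be: ends in digit 9.
72 — last digit 2, hence No match.
6 — last digit 6, hence No match.
79 — last digit 9, hence Match.

No match, No match, Match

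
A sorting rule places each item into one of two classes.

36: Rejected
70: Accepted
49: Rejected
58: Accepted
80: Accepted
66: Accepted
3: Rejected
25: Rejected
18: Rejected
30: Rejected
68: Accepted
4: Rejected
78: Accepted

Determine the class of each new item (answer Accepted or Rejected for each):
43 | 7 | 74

The classifier is using: at least 58.
43: 43 < 58, doesn't qualify → Rejected.
7: 7 < 58, doesn't qualify → Rejected.
74: 74 ≥ 58, satisfies this → Accepted.

Rejected, Rejected, Accepted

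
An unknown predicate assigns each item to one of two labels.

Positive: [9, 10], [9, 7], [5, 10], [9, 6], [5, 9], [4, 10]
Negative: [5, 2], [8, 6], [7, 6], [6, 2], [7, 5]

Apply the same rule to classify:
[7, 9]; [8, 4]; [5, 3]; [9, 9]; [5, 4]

The common property of the 'Positive' items is: max ≥ 9. No 'Negative' item has it.

Positive, Negative, Negative, Positive, Negative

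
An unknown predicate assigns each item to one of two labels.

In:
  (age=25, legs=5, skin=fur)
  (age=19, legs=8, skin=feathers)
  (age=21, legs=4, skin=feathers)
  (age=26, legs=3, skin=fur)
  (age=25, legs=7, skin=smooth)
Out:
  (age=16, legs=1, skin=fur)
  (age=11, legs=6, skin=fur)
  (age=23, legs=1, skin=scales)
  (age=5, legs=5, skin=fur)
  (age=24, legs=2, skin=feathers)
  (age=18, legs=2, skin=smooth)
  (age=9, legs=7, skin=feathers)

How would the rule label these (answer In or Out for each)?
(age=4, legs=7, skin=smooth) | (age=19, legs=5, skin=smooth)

Out, In

The simplest hypothesis consistent with all the labels is: age ≥ 16 AND legs ≥ 3.
(age=4, legs=7, skin=smooth) — age = 4, legs = 7, hence Out. (age=19, legs=5, skin=smooth) — age = 19, legs = 5, hence In.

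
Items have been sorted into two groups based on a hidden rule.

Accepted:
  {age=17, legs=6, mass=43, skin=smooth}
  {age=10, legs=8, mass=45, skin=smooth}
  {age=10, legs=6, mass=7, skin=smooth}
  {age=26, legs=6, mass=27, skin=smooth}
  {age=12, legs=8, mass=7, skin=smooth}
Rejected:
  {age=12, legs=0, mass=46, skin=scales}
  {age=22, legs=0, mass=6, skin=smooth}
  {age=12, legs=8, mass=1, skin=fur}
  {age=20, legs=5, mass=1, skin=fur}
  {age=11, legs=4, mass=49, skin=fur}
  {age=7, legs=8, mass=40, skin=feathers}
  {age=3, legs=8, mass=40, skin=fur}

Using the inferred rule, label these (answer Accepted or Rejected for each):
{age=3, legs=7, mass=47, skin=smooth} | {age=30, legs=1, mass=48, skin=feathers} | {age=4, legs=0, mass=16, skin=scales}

The rule appears to be: skin is smooth AND legs ≥ 4.
{age=3, legs=7, mass=47, skin=smooth} → skin is smooth, legs = 7 → Accepted.
{age=30, legs=1, mass=48, skin=feathers} → skin is feathers, legs = 1 → Rejected.
{age=4, legs=0, mass=16, skin=scales} → skin is scales, legs = 0 → Rejected.

Accepted, Rejected, Rejected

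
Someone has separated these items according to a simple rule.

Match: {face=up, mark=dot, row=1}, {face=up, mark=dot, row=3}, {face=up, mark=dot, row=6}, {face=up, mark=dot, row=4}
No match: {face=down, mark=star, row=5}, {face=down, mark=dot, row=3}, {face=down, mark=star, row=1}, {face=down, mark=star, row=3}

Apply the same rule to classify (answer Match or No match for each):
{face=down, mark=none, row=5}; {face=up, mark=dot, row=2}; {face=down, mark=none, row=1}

The common property of the 'Match' items is: face is up. No 'No match' item has it.
{face=down, mark=none, row=5}: face is down, does not pass → No match.
{face=up, mark=dot, row=2}: face is up, has this property → Match.
{face=down, mark=none, row=1}: face is down, does not pass → No match.

No match, Match, No match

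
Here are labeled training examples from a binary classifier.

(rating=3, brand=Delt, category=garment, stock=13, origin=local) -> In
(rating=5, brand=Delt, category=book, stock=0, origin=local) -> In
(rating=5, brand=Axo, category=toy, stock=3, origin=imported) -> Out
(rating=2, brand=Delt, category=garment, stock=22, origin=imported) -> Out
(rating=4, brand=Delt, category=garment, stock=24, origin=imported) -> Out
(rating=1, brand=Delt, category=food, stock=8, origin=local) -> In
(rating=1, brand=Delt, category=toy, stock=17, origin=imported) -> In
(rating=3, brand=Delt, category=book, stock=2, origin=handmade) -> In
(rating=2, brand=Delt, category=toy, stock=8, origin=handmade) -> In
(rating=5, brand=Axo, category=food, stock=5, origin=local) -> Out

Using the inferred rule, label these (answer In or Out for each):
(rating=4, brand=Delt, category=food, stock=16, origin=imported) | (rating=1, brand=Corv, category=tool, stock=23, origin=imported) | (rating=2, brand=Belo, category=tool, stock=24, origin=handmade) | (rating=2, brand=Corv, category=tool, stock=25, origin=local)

In, Out, Out, Out

The rule appears to be: brand is Delt AND stock ≤ 17.
(rating=4, brand=Delt, category=food, stock=16, origin=imported) — brand is Delt, stock = 16, hence In.
(rating=1, brand=Corv, category=tool, stock=23, origin=imported) — brand is Corv, stock = 23, hence Out.
(rating=2, brand=Belo, category=tool, stock=24, origin=handmade) — brand is Belo, stock = 24, hence Out.
(rating=2, brand=Corv, category=tool, stock=25, origin=local) — brand is Corv, stock = 25, hence Out.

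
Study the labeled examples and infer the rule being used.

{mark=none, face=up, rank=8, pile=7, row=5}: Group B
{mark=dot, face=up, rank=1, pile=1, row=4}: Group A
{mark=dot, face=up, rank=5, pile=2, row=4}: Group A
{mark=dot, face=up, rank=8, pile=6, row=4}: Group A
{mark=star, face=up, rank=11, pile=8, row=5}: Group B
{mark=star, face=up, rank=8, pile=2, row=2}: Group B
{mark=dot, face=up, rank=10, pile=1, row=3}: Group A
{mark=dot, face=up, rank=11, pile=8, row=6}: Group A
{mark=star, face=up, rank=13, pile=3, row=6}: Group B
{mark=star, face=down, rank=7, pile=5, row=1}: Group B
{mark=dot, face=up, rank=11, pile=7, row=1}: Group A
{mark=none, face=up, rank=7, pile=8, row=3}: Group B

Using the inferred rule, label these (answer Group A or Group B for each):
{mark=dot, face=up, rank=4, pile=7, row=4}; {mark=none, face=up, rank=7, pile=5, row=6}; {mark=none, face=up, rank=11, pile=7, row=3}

Group A, Group B, Group B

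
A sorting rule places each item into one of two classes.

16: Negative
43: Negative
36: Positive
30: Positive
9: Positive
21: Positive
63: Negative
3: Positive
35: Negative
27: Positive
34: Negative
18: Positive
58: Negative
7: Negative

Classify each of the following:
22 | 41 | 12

Negative, Negative, Positive

The simplest hypothesis consistent with all the labels is: multiple of 3 AND at most 36.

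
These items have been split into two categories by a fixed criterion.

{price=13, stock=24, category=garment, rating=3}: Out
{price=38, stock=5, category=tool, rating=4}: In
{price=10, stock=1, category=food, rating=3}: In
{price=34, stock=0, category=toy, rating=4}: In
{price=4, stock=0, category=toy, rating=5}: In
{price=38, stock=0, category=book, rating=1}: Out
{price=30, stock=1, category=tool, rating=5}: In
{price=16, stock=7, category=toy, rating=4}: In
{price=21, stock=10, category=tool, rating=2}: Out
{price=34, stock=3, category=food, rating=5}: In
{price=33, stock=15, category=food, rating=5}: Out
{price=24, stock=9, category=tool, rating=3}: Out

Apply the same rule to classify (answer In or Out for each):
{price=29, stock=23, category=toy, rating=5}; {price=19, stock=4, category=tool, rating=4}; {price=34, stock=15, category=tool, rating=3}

One predicate separates the groups cleanly: rating ≥ 2 AND stock ≤ 7.
{price=29, stock=23, category=toy, rating=5}: rating = 5, stock = 23 — doesn't match, so Out. {price=19, stock=4, category=tool, rating=4}: rating = 4, stock = 4 — meets the rule, so In. {price=34, stock=15, category=tool, rating=3}: rating = 3, stock = 15 — doesn't match, so Out.

Out, In, Out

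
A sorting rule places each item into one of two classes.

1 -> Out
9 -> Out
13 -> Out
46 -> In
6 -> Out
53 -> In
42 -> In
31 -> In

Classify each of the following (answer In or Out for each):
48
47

In, In

'In' ⟺ at least 31.
48 → 48 ≥ 31 → In. 47 → 47 ≥ 31 → In.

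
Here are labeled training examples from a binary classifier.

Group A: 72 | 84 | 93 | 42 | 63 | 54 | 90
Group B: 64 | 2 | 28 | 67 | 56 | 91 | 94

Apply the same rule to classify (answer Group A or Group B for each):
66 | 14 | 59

Group A, Group B, Group B

One predicate separates the groups cleanly: multiple of 3.
66: 66 = 3·22, meets the rule → Group A. 14: 14 = 3·4 + 2, lacks this property → Group B. 59: 59 = 3·19 + 2, lacks this property → Group B.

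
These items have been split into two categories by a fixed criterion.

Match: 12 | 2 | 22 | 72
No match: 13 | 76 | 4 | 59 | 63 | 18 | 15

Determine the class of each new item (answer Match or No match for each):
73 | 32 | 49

No match, Match, No match

The pattern is that an item is 'Match' exactly when: ends in digit 2.
73: last digit 3, does not fit → No match. 32: last digit 2, satisfies this → Match. 49: last digit 9, does not fit → No match.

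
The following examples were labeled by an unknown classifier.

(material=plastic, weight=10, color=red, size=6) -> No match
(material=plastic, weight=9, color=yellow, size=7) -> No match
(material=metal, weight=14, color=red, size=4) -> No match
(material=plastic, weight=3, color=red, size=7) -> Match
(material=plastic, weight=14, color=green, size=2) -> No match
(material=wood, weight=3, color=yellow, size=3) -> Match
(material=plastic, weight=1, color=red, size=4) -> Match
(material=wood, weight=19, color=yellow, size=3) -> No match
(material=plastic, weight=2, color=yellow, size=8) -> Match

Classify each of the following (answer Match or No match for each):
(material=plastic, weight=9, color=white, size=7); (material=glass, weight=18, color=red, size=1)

No match, No match

The pattern is that an item is 'Match' exactly when: weight ≤ 3.
(material=plastic, weight=9, color=white, size=7) → weight = 9 → No match. (material=glass, weight=18, color=red, size=1) → weight = 18 → No match.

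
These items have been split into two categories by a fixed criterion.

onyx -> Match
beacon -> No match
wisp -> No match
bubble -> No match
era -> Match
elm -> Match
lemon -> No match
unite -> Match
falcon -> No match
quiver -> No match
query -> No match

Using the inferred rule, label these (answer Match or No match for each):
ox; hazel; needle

The pattern is that an item is 'Match' exactly when: starts with a vowel.
ox — starts with 'o', hence Match. hazel — starts with 'h', hence No match. needle — starts with 'n', hence No match.

Match, No match, No match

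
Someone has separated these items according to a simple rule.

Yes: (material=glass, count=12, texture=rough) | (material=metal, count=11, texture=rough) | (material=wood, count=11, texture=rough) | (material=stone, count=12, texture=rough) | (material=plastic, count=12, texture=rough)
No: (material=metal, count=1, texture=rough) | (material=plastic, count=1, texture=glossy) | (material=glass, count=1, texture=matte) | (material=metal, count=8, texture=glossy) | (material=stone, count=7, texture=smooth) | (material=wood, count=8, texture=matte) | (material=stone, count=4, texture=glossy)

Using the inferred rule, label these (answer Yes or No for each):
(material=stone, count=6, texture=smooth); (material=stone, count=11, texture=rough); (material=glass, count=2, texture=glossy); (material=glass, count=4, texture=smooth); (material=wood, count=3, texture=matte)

A rule that fits every label: count ≥ 11 — true of each 'Yes' example, false of each 'No' one.
(material=stone, count=6, texture=smooth) — count = 6, hence No.
(material=stone, count=11, texture=rough) — count = 11, hence Yes.
(material=glass, count=2, texture=glossy) — count = 2, hence No.
(material=glass, count=4, texture=smooth) — count = 4, hence No.
(material=wood, count=3, texture=matte) — count = 3, hence No.

No, Yes, No, No, No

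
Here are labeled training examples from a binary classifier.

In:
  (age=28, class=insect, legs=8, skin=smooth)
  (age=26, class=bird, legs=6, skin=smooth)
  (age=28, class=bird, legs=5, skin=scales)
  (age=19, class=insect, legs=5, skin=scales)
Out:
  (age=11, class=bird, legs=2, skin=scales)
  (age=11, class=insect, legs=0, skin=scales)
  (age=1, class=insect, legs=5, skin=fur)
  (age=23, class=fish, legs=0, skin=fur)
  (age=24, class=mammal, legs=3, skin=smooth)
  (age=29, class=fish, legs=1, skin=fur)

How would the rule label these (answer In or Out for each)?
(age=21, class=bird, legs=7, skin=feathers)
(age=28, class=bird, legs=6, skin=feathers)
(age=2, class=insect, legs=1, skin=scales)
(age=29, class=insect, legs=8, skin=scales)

In, In, Out, In

The pattern is that an item is 'In' exactly when: age ≥ 11 AND legs ≥ 5.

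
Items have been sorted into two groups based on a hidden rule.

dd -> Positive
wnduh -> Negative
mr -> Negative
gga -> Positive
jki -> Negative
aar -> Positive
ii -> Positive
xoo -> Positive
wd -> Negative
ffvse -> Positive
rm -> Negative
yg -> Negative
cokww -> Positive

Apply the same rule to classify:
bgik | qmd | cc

A rule that fits every label: has a double letter — true of each 'Positive' example, false of each 'Negative' one.
Negative: bgik, since no doubled letter. Negative: qmd, since no doubled letter. Positive: cc, since 'cc' doubled.

Negative, Negative, Positive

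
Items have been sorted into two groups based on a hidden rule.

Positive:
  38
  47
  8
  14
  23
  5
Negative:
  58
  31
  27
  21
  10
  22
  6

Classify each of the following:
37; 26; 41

Negative, Positive, Positive

Rule: ≡ 2 (mod 3). This holds for each 'Positive' example and fails for each 'Negative' one.
Negative: 37, since 37 mod 3 = 1. Positive: 26, since 26 mod 3 = 2. Positive: 41, since 41 mod 3 = 2.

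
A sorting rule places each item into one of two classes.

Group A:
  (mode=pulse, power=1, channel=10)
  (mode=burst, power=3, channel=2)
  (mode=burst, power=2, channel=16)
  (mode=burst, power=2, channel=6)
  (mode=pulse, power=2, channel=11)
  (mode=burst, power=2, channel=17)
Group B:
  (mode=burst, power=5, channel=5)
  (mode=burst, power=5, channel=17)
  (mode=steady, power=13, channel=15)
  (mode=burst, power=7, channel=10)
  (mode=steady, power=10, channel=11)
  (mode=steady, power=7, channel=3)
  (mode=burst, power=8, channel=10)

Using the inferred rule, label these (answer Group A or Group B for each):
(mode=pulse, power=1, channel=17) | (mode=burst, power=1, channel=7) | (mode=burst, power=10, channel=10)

Group A, Group A, Group B

A rule that fits every label: power ≤ 3 — true of each 'Group A' example, false of each 'Group B' one.
(mode=pulse, power=1, channel=17): Group A (power = 1).
(mode=burst, power=1, channel=7): Group A (power = 1).
(mode=burst, power=10, channel=10): Group B (power = 10).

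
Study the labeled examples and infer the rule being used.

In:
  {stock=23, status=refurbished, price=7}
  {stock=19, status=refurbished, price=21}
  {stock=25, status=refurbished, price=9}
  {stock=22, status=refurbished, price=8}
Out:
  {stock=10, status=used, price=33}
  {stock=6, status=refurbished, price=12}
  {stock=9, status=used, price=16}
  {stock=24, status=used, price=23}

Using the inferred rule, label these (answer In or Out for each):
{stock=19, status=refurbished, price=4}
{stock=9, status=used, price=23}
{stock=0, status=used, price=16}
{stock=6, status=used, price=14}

In, Out, Out, Out

The classifier is using: status is refurbished AND stock ≥ 9.
{stock=19, status=refurbished, price=4}: In (status is refurbished, stock = 19). {stock=9, status=used, price=23}: Out (status is used, stock = 9). {stock=0, status=used, price=16}: Out (status is used, stock = 0). {stock=6, status=used, price=14}: Out (status is used, stock = 6).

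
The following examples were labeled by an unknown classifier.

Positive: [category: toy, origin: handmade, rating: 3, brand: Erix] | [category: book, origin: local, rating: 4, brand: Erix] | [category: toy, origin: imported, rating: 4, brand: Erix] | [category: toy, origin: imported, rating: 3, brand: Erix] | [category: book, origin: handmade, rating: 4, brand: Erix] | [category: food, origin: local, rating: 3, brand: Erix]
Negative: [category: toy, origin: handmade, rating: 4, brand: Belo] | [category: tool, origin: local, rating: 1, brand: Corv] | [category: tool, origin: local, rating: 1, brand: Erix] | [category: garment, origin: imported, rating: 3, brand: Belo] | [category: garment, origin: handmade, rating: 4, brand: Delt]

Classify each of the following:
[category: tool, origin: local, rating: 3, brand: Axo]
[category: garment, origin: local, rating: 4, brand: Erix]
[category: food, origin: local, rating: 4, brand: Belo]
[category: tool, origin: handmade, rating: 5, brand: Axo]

Negative, Positive, Negative, Negative

The simplest hypothesis consistent with all the labels is: brand is Erix AND rating ≥ 3.
[category: tool, origin: local, rating: 3, brand: Axo]: brand is Axo, rating = 3, does not satisfy this → Negative.
[category: garment, origin: local, rating: 4, brand: Erix]: brand is Erix, rating = 4, matches → Positive.
[category: food, origin: local, rating: 4, brand: Belo]: brand is Belo, rating = 4, does not satisfy this → Negative.
[category: tool, origin: handmade, rating: 5, brand: Axo]: brand is Axo, rating = 5, does not satisfy this → Negative.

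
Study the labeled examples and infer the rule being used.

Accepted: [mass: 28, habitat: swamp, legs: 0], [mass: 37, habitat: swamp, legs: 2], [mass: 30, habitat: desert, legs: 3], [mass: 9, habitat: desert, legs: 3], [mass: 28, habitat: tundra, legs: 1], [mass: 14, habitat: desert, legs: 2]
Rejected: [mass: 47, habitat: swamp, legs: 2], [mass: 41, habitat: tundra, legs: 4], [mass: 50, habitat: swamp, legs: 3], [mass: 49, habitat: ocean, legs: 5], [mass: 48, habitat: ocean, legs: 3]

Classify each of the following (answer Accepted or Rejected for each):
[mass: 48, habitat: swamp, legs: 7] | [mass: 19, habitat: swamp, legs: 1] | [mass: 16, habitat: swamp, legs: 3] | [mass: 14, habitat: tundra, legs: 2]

Rejected, Accepted, Accepted, Accepted

Every 'Accepted' example satisfies: mass ≤ 37. None of the 'Rejected' examples do.
Rejected: [mass: 48, habitat: swamp, legs: 7], since mass = 48.
Accepted: [mass: 19, habitat: swamp, legs: 1], since mass = 19.
Accepted: [mass: 16, habitat: swamp, legs: 3], since mass = 16.
Accepted: [mass: 14, habitat: tundra, legs: 2], since mass = 14.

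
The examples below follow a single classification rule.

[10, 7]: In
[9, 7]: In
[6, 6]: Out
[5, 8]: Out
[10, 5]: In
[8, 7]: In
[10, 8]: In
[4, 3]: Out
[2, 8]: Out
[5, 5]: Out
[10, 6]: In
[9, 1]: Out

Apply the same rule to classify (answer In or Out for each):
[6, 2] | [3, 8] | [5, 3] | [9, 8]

One predicate separates the groups cleanly: sum ≥ 15.
Out: [6, 2], since 6+2 = 8. Out: [3, 8], since 3+8 = 11. Out: [5, 3], since 5+3 = 8. In: [9, 8], since 9+8 = 17.

Out, Out, Out, In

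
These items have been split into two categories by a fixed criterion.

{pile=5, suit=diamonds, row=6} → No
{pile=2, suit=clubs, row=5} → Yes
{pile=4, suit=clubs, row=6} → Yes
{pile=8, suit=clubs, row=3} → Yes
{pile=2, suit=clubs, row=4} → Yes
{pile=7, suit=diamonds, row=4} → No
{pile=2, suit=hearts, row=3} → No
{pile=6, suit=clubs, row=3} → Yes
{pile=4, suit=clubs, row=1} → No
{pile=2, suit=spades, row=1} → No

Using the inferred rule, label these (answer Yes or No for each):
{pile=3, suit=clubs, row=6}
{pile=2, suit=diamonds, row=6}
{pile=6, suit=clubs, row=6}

The simplest hypothesis consistent with all the labels is: suit is clubs AND row ≥ 3.
{pile=3, suit=clubs, row=6}: suit is clubs, row = 6, meets the rule → Yes. {pile=2, suit=diamonds, row=6}: suit is diamonds, row = 6, fails the rule → No. {pile=6, suit=clubs, row=6}: suit is clubs, row = 6, meets the rule → Yes.

Yes, No, Yes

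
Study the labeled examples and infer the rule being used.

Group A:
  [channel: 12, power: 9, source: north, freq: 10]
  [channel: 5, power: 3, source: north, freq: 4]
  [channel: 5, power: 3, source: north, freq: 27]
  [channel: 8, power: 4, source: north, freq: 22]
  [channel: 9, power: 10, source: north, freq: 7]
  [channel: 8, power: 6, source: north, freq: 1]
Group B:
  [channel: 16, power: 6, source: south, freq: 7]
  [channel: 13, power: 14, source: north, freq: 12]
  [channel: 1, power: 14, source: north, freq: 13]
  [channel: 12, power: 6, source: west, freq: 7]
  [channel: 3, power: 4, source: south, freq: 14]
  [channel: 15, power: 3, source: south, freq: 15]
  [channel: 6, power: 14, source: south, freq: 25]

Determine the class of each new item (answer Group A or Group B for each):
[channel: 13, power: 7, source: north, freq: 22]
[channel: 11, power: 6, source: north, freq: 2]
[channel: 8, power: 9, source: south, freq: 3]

Group A, Group A, Group B

Every 'Group A' example satisfies: source is north AND power ≤ 10. None of the 'Group B' examples do.
[channel: 13, power: 7, source: north, freq: 22]: source is north, power = 7, fits → Group A.
[channel: 11, power: 6, source: north, freq: 2]: source is north, power = 6, fits → Group A.
[channel: 8, power: 9, source: south, freq: 3]: source is south, power = 9, fails this test → Group B.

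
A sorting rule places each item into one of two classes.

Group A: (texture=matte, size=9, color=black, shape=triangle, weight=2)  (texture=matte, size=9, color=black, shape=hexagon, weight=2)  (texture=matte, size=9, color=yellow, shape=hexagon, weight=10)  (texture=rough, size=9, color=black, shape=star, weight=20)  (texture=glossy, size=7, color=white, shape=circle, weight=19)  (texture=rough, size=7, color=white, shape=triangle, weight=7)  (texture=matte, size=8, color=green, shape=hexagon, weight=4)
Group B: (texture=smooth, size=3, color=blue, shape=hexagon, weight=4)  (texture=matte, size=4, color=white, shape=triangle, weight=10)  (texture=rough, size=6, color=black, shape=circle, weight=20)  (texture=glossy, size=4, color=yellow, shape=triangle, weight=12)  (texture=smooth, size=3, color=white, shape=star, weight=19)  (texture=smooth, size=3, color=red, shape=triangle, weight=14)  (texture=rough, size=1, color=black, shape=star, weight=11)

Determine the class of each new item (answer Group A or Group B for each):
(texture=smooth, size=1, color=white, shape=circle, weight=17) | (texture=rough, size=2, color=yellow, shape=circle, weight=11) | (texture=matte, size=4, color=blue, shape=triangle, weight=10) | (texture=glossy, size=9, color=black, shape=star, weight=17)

Group B, Group B, Group B, Group A

'Group A' ⟺ size ≥ 7.
(texture=smooth, size=1, color=white, shape=circle, weight=17) — size = 1, hence Group B. (texture=rough, size=2, color=yellow, shape=circle, weight=11) — size = 2, hence Group B. (texture=matte, size=4, color=blue, shape=triangle, weight=10) — size = 4, hence Group B. (texture=glossy, size=9, color=black, shape=star, weight=17) — size = 9, hence Group A.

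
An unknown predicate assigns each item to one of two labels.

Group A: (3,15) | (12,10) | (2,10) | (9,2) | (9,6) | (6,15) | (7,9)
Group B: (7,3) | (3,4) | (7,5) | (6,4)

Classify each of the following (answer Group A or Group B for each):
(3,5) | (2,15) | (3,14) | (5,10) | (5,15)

Rule: max ≥ 9. This holds for each 'Group A' example and fails for each 'Group B' one.
(3,5) — max 5, hence Group B. (2,15) — max 15, hence Group A. (3,14) — max 14, hence Group A. (5,10) — max 10, hence Group A. (5,15) — max 15, hence Group A.

Group B, Group A, Group A, Group A, Group A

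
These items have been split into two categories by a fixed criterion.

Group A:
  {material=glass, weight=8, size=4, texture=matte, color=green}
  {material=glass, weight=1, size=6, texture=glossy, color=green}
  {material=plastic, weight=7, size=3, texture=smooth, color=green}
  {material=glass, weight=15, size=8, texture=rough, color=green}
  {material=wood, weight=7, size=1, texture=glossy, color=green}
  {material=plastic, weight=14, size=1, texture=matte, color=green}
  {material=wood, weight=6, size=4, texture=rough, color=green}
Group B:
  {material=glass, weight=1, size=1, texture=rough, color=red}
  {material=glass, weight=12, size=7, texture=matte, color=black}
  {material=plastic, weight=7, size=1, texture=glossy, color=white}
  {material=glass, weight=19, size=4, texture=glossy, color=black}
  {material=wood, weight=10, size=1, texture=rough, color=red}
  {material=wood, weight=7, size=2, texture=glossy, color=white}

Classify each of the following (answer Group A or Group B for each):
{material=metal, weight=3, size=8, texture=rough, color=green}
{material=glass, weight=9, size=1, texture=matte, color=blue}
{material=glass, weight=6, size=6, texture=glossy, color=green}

Group A, Group B, Group A

The pattern is that an item is 'Group A' exactly when: color is green.
{material=metal, weight=3, size=8, texture=rough, color=green}: color is green — fits, so Group A.
{material=glass, weight=9, size=1, texture=matte, color=blue}: color is blue — fails the rule, so Group B.
{material=glass, weight=6, size=6, texture=glossy, color=green}: color is green — fits, so Group A.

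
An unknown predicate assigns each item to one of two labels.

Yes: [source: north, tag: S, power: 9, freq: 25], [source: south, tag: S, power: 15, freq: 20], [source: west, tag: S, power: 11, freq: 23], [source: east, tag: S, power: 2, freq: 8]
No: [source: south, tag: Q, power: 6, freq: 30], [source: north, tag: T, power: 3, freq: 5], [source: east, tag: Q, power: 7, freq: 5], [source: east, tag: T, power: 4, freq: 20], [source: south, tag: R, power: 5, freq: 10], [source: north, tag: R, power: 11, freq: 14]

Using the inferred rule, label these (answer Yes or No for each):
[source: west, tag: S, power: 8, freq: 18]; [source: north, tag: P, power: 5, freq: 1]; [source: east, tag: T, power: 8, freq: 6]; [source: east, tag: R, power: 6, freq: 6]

Every 'Yes' example satisfies: tag is S. None of the 'No' examples do.
[source: west, tag: S, power: 8, freq: 18] → tag is S → Yes.
[source: north, tag: P, power: 5, freq: 1] → tag is P → No.
[source: east, tag: T, power: 8, freq: 6] → tag is T → No.
[source: east, tag: R, power: 6, freq: 6] → tag is R → No.

Yes, No, No, No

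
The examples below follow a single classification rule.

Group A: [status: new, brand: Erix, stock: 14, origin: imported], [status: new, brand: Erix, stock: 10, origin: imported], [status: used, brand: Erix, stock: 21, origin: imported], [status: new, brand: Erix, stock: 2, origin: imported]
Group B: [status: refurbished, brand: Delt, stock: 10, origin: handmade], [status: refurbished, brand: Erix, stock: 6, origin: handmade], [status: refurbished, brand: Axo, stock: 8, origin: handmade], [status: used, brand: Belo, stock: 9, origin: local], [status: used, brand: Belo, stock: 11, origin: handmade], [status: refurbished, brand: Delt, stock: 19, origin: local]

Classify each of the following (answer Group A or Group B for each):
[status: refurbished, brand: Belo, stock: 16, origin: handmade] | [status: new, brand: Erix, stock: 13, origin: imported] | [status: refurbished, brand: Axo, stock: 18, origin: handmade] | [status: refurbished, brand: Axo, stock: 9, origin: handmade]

The rule appears to be: origin is imported.

Group B, Group A, Group B, Group B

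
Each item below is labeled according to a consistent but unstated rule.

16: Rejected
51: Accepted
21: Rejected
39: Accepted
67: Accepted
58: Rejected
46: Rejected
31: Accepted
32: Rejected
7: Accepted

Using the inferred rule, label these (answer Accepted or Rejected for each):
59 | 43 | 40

The common property of the 'Accepted' items is: ≡ 3 (mod 4). No 'Rejected' item has it.
59 → 59 mod 4 = 3 → Accepted. 43 → 43 mod 4 = 3 → Accepted. 40 → 40 mod 4 = 0 → Rejected.

Accepted, Accepted, Rejected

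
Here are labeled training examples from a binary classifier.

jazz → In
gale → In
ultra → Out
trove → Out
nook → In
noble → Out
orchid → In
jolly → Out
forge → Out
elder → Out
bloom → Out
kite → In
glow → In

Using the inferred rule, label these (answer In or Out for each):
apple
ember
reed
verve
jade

Checking candidate rules against both groups, what survives is: even length.

Out, Out, In, Out, In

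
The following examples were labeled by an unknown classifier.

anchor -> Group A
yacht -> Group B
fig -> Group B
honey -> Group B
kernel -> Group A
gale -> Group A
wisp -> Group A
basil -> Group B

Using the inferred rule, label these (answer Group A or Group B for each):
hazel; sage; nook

Comparing the two groups points to one rule — even length.
hazel: length 5 — does not pass, so Group B.
sage: length 4 — fits, so Group A.
nook: length 4 — fits, so Group A.

Group B, Group A, Group A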